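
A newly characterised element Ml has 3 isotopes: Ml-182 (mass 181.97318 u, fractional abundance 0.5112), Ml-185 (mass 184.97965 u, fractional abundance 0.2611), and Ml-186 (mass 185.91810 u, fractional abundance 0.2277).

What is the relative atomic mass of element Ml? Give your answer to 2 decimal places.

The abundance-weighted mean is 0.5112 × 181.97318 + 0.2611 × 184.97965 + 0.2277 × 185.91810
= 93.024690 + 48.298187 + 42.333551 = 183.656428 u

183.66 u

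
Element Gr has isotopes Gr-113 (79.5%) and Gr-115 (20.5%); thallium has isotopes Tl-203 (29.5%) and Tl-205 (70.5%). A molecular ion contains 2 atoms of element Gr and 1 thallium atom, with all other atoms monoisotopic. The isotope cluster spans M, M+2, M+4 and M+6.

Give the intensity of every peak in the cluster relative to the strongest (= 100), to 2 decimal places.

34.42 : 100.00 : 44.71 : 5.47

Element Gr pattern (n=2): 0.632025 : 0.32595 : 0.042025
Thallium pattern (n=1): 0.2950 : 0.7050
Convolve the two distributions (both contribute in 2-u steps):
  M: 0.632025×0.2950 = 0.186447
  M+2: 0.632025×0.7050 + 0.32595×0.2950 = 0.541733
  M+4: 0.32595×0.7050 + 0.042025×0.2950 = 0.242192
  M+6: 0.042025×0.7050 = 0.029628
Scale to base peak (0.541733) = 100: 34.42 : 100.00 : 44.71 : 5.47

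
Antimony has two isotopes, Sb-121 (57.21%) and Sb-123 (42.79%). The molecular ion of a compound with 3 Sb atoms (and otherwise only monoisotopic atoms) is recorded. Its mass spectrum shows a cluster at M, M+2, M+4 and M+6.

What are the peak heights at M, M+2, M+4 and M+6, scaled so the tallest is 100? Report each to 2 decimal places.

Expanding (0.5721 + 0.4279)^3:
P(M) = 0.5721^3 = 0.187247
P(M+2) = 3 × 0.5721^2 × 0.4279^1 = 0.420153
P(M+4) = 3 × 0.5721^1 × 0.4279^2 = 0.314252
P(M+6) = 0.4279^3 = 0.078348
The M+2 peak is largest (0.420153); scaling to 100 gives 44.57 : 100.00 : 74.79 : 18.65.

44.57 : 100.00 : 74.79 : 18.65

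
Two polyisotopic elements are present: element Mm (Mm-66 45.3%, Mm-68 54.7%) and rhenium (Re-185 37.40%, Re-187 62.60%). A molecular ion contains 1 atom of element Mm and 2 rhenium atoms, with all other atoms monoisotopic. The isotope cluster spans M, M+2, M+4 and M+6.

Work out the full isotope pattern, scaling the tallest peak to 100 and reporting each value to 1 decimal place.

14.6 : 66.6 : 100.0 : 49.4

Element Mm pattern (n=1): 0.4530 : 0.5470
Rhenium pattern (n=2): 0.139876 : 0.468248 : 0.391876
Convolve the two distributions (both contribute in 2-u steps):
  M: 0.4530×0.139876 = 0.063364
  M+2: 0.4530×0.468248 + 0.5470×0.139876 = 0.288629
  M+4: 0.4530×0.391876 + 0.5470×0.468248 = 0.433651
  M+6: 0.5470×0.391876 = 0.214356
Scale to base peak (0.433651) = 100: 14.6 : 66.6 : 100.0 : 49.4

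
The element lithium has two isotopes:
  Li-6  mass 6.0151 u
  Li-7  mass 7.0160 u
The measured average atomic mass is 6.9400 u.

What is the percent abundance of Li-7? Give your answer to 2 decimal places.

Writing the weighted mean with unknown fraction x of Li-6:
6.0151·x + 7.0160·(1 − x) = 6.9400
(6.0151 − 7.0160)·x = 6.9400 − 7.0160
x = -0.0760 / -1.0009 = 0.07593 → 7.59% Li-6, 92.41% Li-7.

92.41%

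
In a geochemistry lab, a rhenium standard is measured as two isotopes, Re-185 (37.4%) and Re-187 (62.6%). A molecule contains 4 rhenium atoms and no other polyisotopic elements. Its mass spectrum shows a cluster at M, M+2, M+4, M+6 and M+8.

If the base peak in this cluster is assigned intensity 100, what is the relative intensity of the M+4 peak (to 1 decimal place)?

89.6

(0.374 + 0.626)^4 gives M 0.0196, M+2 0.1310, M+4 0.3289, M+6 0.3670, M+8 0.1536; the largest is M+6.
P(M+6) = C(4,3) × 0.374^1 × 0.626^3 = 4 × 0.3740 × 0.24531438 = 0.366990 (base)
P(M+4) = C(4,2) × 0.374^2 × 0.626^2 = 6 × 0.139876 × 0.391876 = 0.328884
Relative intensity = 0.328884 / 0.366990 × 100 = 89.6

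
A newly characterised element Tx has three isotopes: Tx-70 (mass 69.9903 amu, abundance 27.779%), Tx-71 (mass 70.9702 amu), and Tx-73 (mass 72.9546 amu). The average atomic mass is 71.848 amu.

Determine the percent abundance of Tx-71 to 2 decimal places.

14.27%

Let x and y be the fractions of Tx-71 and Tx-73. Then x + y = 1 − 0.27779 = 0.72221 and 70.9702x + 72.9546y = 71.848 − 0.27779×69.9903 = 52.405394563.
Substituting: 70.9702x + 72.9546(0.72221 − x) = 52.405394563
(70.9702 − 72.9546)x = -0.283147103  ⇒  x = 0.14269, y = 0.57952
Tx-71: 14.27%, Tx-73: 57.95%.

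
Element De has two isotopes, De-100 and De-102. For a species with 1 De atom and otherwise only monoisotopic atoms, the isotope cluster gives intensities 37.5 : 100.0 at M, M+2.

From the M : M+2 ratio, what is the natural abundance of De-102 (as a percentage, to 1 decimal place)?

72.7%

Let p = fractional abundance of De-100. I(M+2)/I(M) = [C(1,1)·p^0·(1−p)] / p^1 = 1·(1−p)/p = 100.0/37.5 = 2.6667
(1−p)/p = 2.6667/1 = 2.6667  ⇒  p = 1/(1 + 2.6667) = 0.2727
De-100: 27.3%, De-102: 72.7%.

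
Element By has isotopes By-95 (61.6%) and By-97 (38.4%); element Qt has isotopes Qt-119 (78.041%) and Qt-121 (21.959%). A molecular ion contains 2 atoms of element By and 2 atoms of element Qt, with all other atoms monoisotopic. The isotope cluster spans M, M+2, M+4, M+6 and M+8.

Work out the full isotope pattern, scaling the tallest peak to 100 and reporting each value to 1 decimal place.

Element By pattern (n=2): 0.379456 : 0.473088 : 0.147456
Element Qt pattern (n=2): 0.60903977 : 0.34274046 : 0.04821977
Convolve the two distributions (both contribute in 2-u steps):
  M: 0.379456×0.60903977 = 0.231104
  M+2: 0.379456×0.34274046 + 0.473088×0.60903977 = 0.418184
  M+4: 0.379456×0.04821977 + 0.473088×0.34274046 + 0.147456×0.60903977 = 0.270250
  M+6: 0.473088×0.04821977 + 0.147456×0.34274046 = 0.073351
  M+8: 0.147456×0.04821977 = 0.007110
Scale to base peak (0.418184) = 100: 55.3 : 100.0 : 64.6 : 17.5 : 1.7

55.3 : 100.0 : 64.6 : 17.5 : 1.7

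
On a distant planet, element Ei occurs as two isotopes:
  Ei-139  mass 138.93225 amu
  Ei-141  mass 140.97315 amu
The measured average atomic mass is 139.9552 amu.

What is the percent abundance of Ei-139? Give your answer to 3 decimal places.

Let x be the fractional abundance of Ei-139; then Ei-141 has abundance 1 − x.
138.93225·x + 140.97315·(1 − x) = 139.9552
(138.93225 − 140.97315)·x = 139.9552 − 140.97315
x = -1.01795 / -2.04090 = 0.49878 → 49.878% Ei-139, 50.122% Ei-141.

49.878%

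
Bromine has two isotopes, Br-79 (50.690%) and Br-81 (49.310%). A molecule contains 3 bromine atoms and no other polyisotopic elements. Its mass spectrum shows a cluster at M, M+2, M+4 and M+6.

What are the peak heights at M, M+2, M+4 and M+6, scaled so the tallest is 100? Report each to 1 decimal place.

34.3 : 100.0 : 97.3 : 31.5

Each Br atom is independently Br-79 (p = 0.50690) or Br-81 (q = 0.49310); the cluster is the binomial expansion (p + q)^3.
P(M) = 0.50690^3 = 0.130247
P(M+2) = 3 × 0.50690^2 × 0.49310^1 = 0.380103
P(M+4) = 3 × 0.50690^1 × 0.49310^2 = 0.369755
P(M+6) = 0.49310^3 = 0.119896
The M+2 peak is largest (0.380103); scaling to 100 gives 34.3 : 100.0 : 97.3 : 31.5.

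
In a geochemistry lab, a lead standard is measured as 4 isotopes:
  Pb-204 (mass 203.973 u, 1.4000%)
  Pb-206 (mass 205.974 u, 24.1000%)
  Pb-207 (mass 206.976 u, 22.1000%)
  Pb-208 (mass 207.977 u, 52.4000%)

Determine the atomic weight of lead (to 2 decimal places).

Weight each isotope mass by its fractional abundance: 0.014000 × 203.973 + 0.241000 × 205.974 + 0.221000 × 206.976 + 0.524000 × 207.977
= 2.8556 + 49.6397 + 45.7417 + 108.9799 = 207.2169 u

207.22 u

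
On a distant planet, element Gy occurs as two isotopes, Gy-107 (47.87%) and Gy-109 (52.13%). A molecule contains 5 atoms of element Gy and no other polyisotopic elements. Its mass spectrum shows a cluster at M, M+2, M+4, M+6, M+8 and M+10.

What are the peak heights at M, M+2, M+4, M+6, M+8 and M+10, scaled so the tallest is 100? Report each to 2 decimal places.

7.74 : 42.16 : 91.83 : 100.00 : 54.45 : 11.86

The 5 Gy atoms are independent, so intensities follow the terms of (0.4787 + 0.5213)^5.
P(M) = 0.4787^5 = 0.025137
P(M+2) = 5 × 0.4787^4 × 0.5213^1 = 0.136871
P(M+4) = 10 × 0.4787^3 × 0.5213^2 = 0.298103
P(M+6) = 10 × 0.4787^2 × 0.5213^3 = 0.324631
P(M+8) = 5 × 0.4787^1 × 0.5213^4 = 0.176760
P(M+10) = 0.5213^5 = 0.038498
The M+6 peak is largest (0.324631); scaling to 100 gives 7.74 : 42.16 : 91.83 : 100.00 : 54.45 : 11.86.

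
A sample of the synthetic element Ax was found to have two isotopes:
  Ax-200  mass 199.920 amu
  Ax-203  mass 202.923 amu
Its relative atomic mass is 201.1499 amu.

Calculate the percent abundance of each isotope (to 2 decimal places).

Ax-200: 59.04%, Ax-203: 40.96%

With x = fraction of Ax-200 (so Ax-203 is 1 − x):
199.920·x + 202.923·(1 − x) = 201.1499
(199.920 − 202.923)·x = 201.1499 − 202.923
x = -1.7731 / -3.003 = 0.59044 → 59.04% Ax-200, 40.96% Ax-203.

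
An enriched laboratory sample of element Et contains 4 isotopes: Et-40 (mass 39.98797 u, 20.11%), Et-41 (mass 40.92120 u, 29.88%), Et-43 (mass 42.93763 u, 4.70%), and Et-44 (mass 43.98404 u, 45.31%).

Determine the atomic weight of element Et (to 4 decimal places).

42.2161 u

Weight each isotope mass by its fractional abundance: 0.2011 × 39.98797 + 0.2988 × 40.92120 + 0.0470 × 42.93763 + 0.4531 × 43.98404
= 8.041581 + 12.227255 + 2.018069 + 19.929169 = 42.216074 u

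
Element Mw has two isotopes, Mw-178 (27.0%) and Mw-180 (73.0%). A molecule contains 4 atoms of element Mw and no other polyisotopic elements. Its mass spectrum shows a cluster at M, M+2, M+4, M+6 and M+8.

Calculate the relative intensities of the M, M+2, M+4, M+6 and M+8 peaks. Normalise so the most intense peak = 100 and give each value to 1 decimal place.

Each Mw atom is independently Mw-178 (p = 0.270) or Mw-180 (q = 0.730); the cluster is the binomial expansion (p + q)^4.
P(M) = 0.270^4 = 0.005314
P(M+2) = 4 × 0.270^3 × 0.730^1 = 0.057474
P(M+4) = 6 × 0.270^2 × 0.730^2 = 0.233090
P(M+6) = 4 × 0.270^1 × 0.730^3 = 0.420138
P(M+8) = 0.730^4 = 0.283982
The M+6 peak is largest (0.420138); scaling to 100 gives 1.3 : 13.7 : 55.5 : 100.0 : 67.6.

1.3 : 13.7 : 55.5 : 100.0 : 67.6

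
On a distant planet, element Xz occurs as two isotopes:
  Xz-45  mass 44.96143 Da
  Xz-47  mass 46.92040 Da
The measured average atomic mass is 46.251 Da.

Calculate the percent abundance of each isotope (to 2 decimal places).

With x = fraction of Xz-45 (so Xz-47 is 1 − x):
44.96143·x + 46.92040·(1 − x) = 46.251
(44.96143 − 46.92040)·x = 46.251 − 46.92040
x = -0.66940 / -1.95897 = 0.34171 → 34.17% Xz-45, 65.83% Xz-47.

Xz-45: 34.17%, Xz-47: 65.83%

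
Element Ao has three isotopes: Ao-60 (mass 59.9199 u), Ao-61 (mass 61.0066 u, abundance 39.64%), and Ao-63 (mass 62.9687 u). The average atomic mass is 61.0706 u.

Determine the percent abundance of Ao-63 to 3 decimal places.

Let x and y be the fractions of Ao-60 and Ao-63. Then x + y = 1 − 0.3964 = 0.6036 and 59.9199x + 62.9687y = 61.0706 − 0.3964×61.0066 = 36.88758376.
Substituting: 59.9199x + 62.9687(0.6036 − x) = 36.88758376
(59.9199 − 62.9687)x = -1.12032356  ⇒  x = 0.36746, y = 0.23614
Ao-60: 36.746%, Ao-63: 23.614%.

23.614%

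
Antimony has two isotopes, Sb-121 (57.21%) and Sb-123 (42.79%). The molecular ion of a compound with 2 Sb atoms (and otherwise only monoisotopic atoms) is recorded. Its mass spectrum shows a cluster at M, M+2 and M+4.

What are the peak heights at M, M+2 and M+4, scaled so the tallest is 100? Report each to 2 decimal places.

Each Sb atom is independently Sb-121 (p = 0.5721) or Sb-123 (q = 0.4279); the cluster is the binomial expansion (p + q)^2.
P(M) = 0.5721^2 = 0.327298
P(M+2) = 2 × 0.5721^1 × 0.4279^1 = 0.489603
P(M+4) = 0.4279^2 = 0.183098
The M+2 peak is largest (0.489603); scaling to 100 gives 66.85 : 100.00 : 37.40.

66.85 : 100.00 : 37.40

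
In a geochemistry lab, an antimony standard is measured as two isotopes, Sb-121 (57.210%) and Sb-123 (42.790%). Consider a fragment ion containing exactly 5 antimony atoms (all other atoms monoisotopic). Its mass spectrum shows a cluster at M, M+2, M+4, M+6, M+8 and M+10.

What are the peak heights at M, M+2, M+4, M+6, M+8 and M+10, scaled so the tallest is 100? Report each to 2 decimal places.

17.88 : 66.85 : 100.00 : 74.79 : 27.97 : 4.18

The 5 Sb atoms are independent, so intensities follow the terms of (0.57210 + 0.42790)^5.
P(M) = 0.57210^5 = 0.061286
P(M+2) = 5 × 0.57210^4 × 0.42790^1 = 0.229192
P(M+4) = 10 × 0.57210^3 × 0.42790^2 = 0.342847
P(M+6) = 10 × 0.57210^2 × 0.42790^3 = 0.256431
P(M+8) = 5 × 0.57210^1 × 0.42790^4 = 0.095898
P(M+10) = 0.42790^5 = 0.014345
The M+4 peak is largest (0.342847); scaling to 100 gives 17.88 : 66.85 : 100.00 : 74.79 : 27.97 : 4.18.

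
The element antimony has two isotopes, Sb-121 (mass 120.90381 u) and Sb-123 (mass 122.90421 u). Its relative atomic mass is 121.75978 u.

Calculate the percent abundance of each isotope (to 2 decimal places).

Sb-121: 57.21%, Sb-123: 42.79%

Let x be the fractional abundance of Sb-121; then Sb-123 has abundance 1 − x.
120.90381·x + 122.90421·(1 − x) = 121.75978
(120.90381 − 122.90421)·x = 121.75978 − 122.90421
x = -1.14443 / -2.00040 = 0.57210 → 57.21% Sb-121, 42.79% Sb-123.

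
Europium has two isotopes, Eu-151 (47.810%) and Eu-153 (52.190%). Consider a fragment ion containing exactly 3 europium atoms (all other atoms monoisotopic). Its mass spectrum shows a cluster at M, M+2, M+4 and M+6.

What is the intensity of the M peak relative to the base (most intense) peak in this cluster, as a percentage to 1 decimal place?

Binomial terms of (0.47810 + 0.52190)^3: M 0.1093, M+2 0.3579, M+4 0.3907, M+6 0.1422 → M+4 is the base peak.
P(M+4) = C(3,2) × 0.47810^1 × 0.52190^2 = 3 × 0.4781 × 0.27237961 = 0.390674 (base)
P(M) = C(3,0) × 0.47810^3 × 0.52190^0 = 1 × 0.10928391 × 1.0000 = 0.109284
Relative intensity = 0.109284 / 0.390674 × 100 = 28.0

28.0%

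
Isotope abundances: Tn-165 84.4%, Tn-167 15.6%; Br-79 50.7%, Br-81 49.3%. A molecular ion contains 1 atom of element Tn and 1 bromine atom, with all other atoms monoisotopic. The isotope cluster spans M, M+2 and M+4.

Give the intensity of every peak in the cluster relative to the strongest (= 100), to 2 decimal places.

Element Tn pattern (n=1): 0.8440 : 0.1560
Bromine pattern (n=1): 0.5070 : 0.4930
Convolve the two distributions (both contribute in 2-u steps):
  M: 0.8440×0.5070 = 0.427908
  M+2: 0.8440×0.4930 + 0.1560×0.5070 = 0.495184
  M+4: 0.1560×0.4930 = 0.076908
Scale to base peak (0.495184) = 100: 86.41 : 100.00 : 15.53

86.41 : 100.00 : 15.53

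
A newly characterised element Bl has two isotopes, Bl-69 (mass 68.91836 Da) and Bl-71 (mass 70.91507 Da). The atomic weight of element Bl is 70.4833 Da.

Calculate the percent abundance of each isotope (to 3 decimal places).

Writing the weighted mean with unknown fraction x of Bl-69:
68.91836·x + 70.91507·(1 − x) = 70.4833
(68.91836 − 70.91507)·x = 70.4833 − 70.91507
x = -0.43177 / -1.99671 = 0.21624 → 21.624% Bl-69, 78.376% Bl-71.

Bl-69: 21.624%, Bl-71: 78.376%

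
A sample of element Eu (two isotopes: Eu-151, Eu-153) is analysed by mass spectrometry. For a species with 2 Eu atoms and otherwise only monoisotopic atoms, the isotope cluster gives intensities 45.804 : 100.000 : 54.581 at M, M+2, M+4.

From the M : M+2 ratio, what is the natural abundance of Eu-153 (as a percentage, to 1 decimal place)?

Let p = fractional abundance of Eu-151. I(M+2)/I(M) = [C(2,1)·p^1·(1−p)] / p^2 = 2·(1−p)/p = 100.000/45.804 = 2.1832
(1−p)/p = 2.1832/2 = 1.0916  ⇒  p = 1/(1 + 1.0916) = 0.4781
Eu-151: 47.8%, Eu-153: 52.2%.

52.2%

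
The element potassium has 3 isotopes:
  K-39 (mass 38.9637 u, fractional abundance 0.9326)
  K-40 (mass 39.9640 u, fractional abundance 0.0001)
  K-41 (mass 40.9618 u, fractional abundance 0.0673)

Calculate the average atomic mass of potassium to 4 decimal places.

Average mass = Σ (abundance × isotope mass) = 0.9326 × 38.9637 + 0.0001 × 39.9640 + 0.0673 × 40.9618
= 36.33755 + 0.00400 + 2.75673 = 39.09828 u

39.0983 u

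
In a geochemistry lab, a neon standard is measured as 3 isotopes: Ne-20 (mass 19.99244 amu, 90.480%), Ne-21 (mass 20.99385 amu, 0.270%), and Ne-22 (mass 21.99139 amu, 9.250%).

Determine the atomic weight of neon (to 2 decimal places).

Ar = Σ fᵢ·mᵢ = 0.90480 × 19.99244 + 0.00270 × 20.99385 + 0.09250 × 21.99139
= 18.089160 + 0.056683 + 2.034204 = 20.180047 amu

20.18 amu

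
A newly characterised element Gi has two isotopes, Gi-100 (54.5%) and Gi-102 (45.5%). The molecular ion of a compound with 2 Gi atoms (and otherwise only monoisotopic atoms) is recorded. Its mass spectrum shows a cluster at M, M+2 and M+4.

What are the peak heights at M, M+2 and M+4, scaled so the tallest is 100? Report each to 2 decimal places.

Expanding (0.545 + 0.455)^2:
P(M) = 0.545^2 = 0.297025
P(M+2) = 2 × 0.545^1 × 0.455^1 = 0.495950
P(M+4) = 0.455^2 = 0.207025
The M+2 peak is largest (0.495950); scaling to 100 gives 59.89 : 100.00 : 41.74.

59.89 : 100.00 : 41.74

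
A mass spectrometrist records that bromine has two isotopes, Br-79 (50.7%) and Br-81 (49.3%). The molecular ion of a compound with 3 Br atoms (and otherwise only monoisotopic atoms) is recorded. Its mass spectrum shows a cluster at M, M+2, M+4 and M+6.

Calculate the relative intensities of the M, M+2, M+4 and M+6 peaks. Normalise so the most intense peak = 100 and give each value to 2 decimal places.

34.28 : 100.00 : 97.24 : 31.52

Each Br atom is independently Br-79 (p = 0.507) or Br-81 (q = 0.493); the cluster is the binomial expansion (p + q)^3.
P(M) = 0.507^3 = 0.130324
P(M+2) = 3 × 0.507^2 × 0.493^1 = 0.380175
P(M+4) = 3 × 0.507^1 × 0.493^2 = 0.369678
P(M+6) = 0.493^3 = 0.119823
The M+2 peak is largest (0.380175); scaling to 100 gives 34.28 : 100.00 : 97.24 : 31.52.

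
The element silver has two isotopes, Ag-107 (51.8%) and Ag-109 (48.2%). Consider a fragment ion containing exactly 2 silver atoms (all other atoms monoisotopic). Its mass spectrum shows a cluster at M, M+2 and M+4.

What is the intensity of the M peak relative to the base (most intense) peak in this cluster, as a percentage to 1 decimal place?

Binomial terms of (0.518 + 0.482)^2: M 0.2683, M+2 0.4994, M+4 0.2323 → M+2 is the base peak.
P(M+2) = C(2,1) × 0.518^1 × 0.482^1 = 2 × 0.5180 × 0.4820 = 0.499352 (base)
P(M) = C(2,0) × 0.518^2 × 0.482^0 = 1 × 0.268324 × 1.0000 = 0.268324
Relative intensity = 0.268324 / 0.499352 × 100 = 53.7

53.7%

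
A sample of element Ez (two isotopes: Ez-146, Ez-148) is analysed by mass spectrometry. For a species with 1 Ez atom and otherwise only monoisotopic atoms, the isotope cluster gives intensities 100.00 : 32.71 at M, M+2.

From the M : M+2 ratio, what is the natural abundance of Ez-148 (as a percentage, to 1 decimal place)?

Let p = fractional abundance of Ez-146. I(M+2)/I(M) = [C(1,1)·p^0·(1−p)] / p^1 = 1·(1−p)/p = 32.71/100.00 = 0.3271
(1−p)/p = 0.3271/1 = 0.3271  ⇒  p = 1/(1 + 0.3271) = 0.7535
Ez-146: 75.4%, Ez-148: 24.6%.

24.6%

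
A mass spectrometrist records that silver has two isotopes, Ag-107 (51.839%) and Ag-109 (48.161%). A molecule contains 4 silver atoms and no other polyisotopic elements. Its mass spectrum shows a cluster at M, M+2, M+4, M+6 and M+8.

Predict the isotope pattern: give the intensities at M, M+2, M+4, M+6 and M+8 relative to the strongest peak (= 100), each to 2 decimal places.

Each Ag atom is independently Ag-107 (p = 0.51839) or Ag-109 (q = 0.48161); the cluster is the binomial expansion (p + q)^4.
P(M) = 0.51839^4 = 0.072215
P(M+2) = 4 × 0.51839^3 × 0.48161^1 = 0.268365
P(M+4) = 6 × 0.51839^2 × 0.48161^2 = 0.373986
P(M+6) = 4 × 0.51839^1 × 0.48161^3 = 0.231634
P(M+8) = 0.48161^4 = 0.053800
The M+4 peak is largest (0.373986); scaling to 100 gives 19.31 : 71.76 : 100.00 : 61.94 : 14.39.

19.31 : 71.76 : 100.00 : 61.94 : 14.39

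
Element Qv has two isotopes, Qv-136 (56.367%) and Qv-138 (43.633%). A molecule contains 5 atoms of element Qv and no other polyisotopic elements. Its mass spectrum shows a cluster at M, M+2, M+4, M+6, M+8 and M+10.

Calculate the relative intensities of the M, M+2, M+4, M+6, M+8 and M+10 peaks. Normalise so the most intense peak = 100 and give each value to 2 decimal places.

The 5 Qv atoms are independent, so intensities follow the terms of (0.56367 + 0.43633)^5.
P(M) = 0.56367^5 = 0.056902
P(M+2) = 5 × 0.56367^4 × 0.43633^1 = 0.220234
P(M+4) = 10 × 0.56367^3 × 0.43633^2 = 0.340961
P(M+6) = 10 × 0.56367^2 × 0.43633^3 = 0.263934
P(M+8) = 5 × 0.56367^1 × 0.43633^4 = 0.102154
P(M+10) = 0.43633^5 = 0.015815
The M+4 peak is largest (0.340961); scaling to 100 gives 16.69 : 64.59 : 100.00 : 77.41 : 29.96 : 4.64.

16.69 : 64.59 : 100.00 : 77.41 : 29.96 : 4.64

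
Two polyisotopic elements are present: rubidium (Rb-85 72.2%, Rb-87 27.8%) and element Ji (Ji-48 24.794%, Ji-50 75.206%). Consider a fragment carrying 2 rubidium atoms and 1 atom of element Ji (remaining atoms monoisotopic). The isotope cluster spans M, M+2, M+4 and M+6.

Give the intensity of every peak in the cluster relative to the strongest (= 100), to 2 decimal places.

26.29 : 100.00 : 65.31 : 11.82

Rubidium pattern (n=2): 0.521284 : 0.401432 : 0.077284
Element Ji pattern (n=1): 0.24794 : 0.75206
Convolve the two distributions (both contribute in 2-u steps):
  M: 0.521284×0.24794 = 0.129247
  M+2: 0.521284×0.75206 + 0.401432×0.24794 = 0.491568
  M+4: 0.401432×0.75206 + 0.077284×0.24794 = 0.321063
  M+6: 0.077284×0.75206 = 0.058122
Scale to base peak (0.491568) = 100: 26.29 : 100.00 : 65.31 : 11.82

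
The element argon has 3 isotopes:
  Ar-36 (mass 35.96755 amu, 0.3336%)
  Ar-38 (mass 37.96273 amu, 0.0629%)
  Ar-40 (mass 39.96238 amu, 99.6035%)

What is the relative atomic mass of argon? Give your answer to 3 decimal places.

39.948 amu

The abundance-weighted mean is 0.003336 × 35.96755 + 0.000629 × 37.96273 + 0.996035 × 39.96238
= 0.119988 + 0.023879 + 39.803929 = 39.947796 amu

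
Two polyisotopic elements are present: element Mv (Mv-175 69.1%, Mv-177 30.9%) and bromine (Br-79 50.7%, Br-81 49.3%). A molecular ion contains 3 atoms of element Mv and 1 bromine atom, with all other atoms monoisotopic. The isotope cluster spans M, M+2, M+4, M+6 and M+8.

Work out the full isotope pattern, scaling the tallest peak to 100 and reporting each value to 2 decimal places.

43.22 : 100.00 : 82.30 : 29.07 : 3.76

Element Mv pattern (n=3): 0.32993937 : 0.44262489 : 0.19793211 : 0.02950363
Bromine pattern (n=1): 0.5070 : 0.4930
Convolve the two distributions (both contribute in 2-u steps):
  M: 0.32993937×0.5070 = 0.167279
  M+2: 0.32993937×0.4930 + 0.44262489×0.5070 = 0.387071
  M+4: 0.44262489×0.4930 + 0.19793211×0.5070 = 0.318566
  M+6: 0.19793211×0.4930 + 0.02950363×0.5070 = 0.112539
  M+8: 0.02950363×0.4930 = 0.014545
Scale to base peak (0.387071) = 100: 43.22 : 100.00 : 82.30 : 29.07 : 3.76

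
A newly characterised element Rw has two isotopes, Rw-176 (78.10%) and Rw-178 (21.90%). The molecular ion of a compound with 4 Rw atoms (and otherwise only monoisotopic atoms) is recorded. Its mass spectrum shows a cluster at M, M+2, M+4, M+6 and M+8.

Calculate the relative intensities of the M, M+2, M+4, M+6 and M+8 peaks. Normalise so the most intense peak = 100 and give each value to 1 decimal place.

89.2 : 100.0 : 42.1 : 7.9 : 0.6

Expanding (0.7810 + 0.2190)^4:
P(M) = 0.7810^4 = 0.372052
P(M+2) = 4 × 0.7810^3 × 0.2190^1 = 0.417308
P(M+4) = 6 × 0.7810^2 × 0.2190^2 = 0.175526
P(M+6) = 4 × 0.7810^1 × 0.2190^3 = 0.032813
P(M+8) = 0.2190^4 = 0.002300
The M+2 peak is largest (0.417308); scaling to 100 gives 89.2 : 100.0 : 42.1 : 7.9 : 0.6.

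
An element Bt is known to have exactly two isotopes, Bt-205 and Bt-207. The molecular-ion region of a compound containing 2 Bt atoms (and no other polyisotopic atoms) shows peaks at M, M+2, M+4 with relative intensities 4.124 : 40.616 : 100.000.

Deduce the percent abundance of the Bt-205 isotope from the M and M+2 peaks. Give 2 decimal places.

16.88%

If p is the fraction of Bt that is Bt-205, then I(M+2)/I(M) = [C(2,1)·p^1·(1−p)] / p^2 = 2·(1−p)/p = 40.616/4.124 = 9.8487
(1−p)/p = 9.8487/2 = 4.9243  ⇒  p = 1/(1 + 4.9243) = 0.1688
Bt-205: 16.88%, Bt-207: 83.12%.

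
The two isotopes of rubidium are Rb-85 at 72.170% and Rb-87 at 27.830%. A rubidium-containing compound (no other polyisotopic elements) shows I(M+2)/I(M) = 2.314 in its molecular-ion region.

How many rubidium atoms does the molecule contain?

6

The M+2/M ratio from n Rb atoms is n · q/p = n · 0.27830/0.72170.
n = 2.314 × 0.72170/0.27830 = 6.00 ≈ 6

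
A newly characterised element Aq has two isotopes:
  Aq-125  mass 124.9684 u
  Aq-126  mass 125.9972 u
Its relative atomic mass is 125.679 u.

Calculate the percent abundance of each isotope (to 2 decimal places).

Aq-125: 30.93%, Aq-126: 69.07%

Let x be the fractional abundance of Aq-125; then Aq-126 has abundance 1 − x.
124.9684·x + 125.9972·(1 − x) = 125.679
(124.9684 − 125.9972)·x = 125.679 − 125.9972
x = -0.3182 / -1.0288 = 0.30929 → 30.93% Aq-125, 69.07% Aq-126.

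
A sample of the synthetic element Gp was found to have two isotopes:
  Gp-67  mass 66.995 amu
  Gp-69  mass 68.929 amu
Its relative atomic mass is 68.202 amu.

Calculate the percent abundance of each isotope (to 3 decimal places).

Gp-67: 37.590%, Gp-69: 62.410%

With x = fraction of Gp-67 (so Gp-69 is 1 − x):
66.995·x + 68.929·(1 − x) = 68.202
(66.995 − 68.929)·x = 68.202 − 68.929
x = -0.727 / -1.934 = 0.37590 → 37.590% Gp-67, 62.410% Gp-69.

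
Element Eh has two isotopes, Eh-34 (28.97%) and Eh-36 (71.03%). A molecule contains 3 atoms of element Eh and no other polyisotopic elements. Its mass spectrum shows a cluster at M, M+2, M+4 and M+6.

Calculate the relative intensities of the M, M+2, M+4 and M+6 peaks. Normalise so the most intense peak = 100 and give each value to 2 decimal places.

Each Eh atom is independently Eh-34 (p = 0.2897) or Eh-36 (q = 0.7103); the cluster is the binomial expansion (p + q)^3.
P(M) = 0.2897^3 = 0.024313
P(M+2) = 3 × 0.2897^2 × 0.7103^1 = 0.178838
P(M+4) = 3 × 0.2897^1 × 0.7103^2 = 0.438484
P(M+6) = 0.7103^3 = 0.358365
The M+4 peak is largest (0.438484); scaling to 100 gives 5.54 : 40.79 : 100.00 : 81.73.

5.54 : 40.79 : 100.00 : 81.73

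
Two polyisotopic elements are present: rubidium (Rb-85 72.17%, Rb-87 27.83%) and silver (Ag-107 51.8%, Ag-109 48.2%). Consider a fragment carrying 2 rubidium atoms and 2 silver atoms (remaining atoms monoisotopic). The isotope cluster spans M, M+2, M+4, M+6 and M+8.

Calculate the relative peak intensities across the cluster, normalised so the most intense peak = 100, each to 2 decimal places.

Rubidium pattern (n=2): 0.52085089 : 0.40169822 : 0.07745089
Silver pattern (n=2): 0.268324 : 0.499352 : 0.232324
Convolve the two distributions (both contribute in 2-u steps):
  M: 0.52085089×0.268324 = 0.139757
  M+2: 0.52085089×0.499352 + 0.40169822×0.268324 = 0.367873
  M+4: 0.52085089×0.232324 + 0.40169822×0.499352 + 0.07745089×0.268324 = 0.342377
  M+6: 0.40169822×0.232324 + 0.07745089×0.499352 = 0.131999
  M+8: 0.07745089×0.232324 = 0.017994
Scale to base peak (0.367873) = 100: 37.99 : 100.00 : 93.07 : 35.88 : 4.89

37.99 : 100.00 : 93.07 : 35.88 : 4.89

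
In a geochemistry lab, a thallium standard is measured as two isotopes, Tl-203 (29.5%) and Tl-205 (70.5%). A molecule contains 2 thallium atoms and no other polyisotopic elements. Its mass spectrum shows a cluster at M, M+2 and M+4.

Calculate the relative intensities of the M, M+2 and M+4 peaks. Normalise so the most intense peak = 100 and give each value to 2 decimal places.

17.51 : 83.69 : 100.00

The 2 Tl atoms are independent, so intensities follow the terms of (0.295 + 0.705)^2.
P(M) = 0.295^2 = 0.087025
P(M+2) = 2 × 0.295^1 × 0.705^1 = 0.415950
P(M+4) = 0.705^2 = 0.497025
The M+4 peak is largest (0.497025); scaling to 100 gives 17.51 : 83.69 : 100.00.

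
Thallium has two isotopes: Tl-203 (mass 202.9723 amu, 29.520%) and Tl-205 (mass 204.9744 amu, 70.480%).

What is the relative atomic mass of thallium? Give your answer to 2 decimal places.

The abundance-weighted mean is 0.29520 × 202.9723 + 0.70480 × 204.9744
= 59.91742 + 144.46596 = 204.38338 amu

204.38 amu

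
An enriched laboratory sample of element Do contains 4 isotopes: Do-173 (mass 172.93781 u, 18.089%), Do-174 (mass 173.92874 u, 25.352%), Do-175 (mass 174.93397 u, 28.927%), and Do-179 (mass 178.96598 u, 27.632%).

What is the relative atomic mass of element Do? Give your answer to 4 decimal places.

The abundance-weighted mean is 0.18089 × 172.93781 + 0.25352 × 173.92874 + 0.28927 × 174.93397 + 0.27632 × 178.96598
= 31.282720 + 44.094414 + 50.603150 + 49.451880 = 175.432164 u

175.4322 u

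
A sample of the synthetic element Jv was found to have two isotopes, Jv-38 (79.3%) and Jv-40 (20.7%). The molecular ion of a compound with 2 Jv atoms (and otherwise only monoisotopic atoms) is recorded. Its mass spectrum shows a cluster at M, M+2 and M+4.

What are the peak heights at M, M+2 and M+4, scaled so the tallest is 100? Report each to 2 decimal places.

Each Jv atom is independently Jv-38 (p = 0.793) or Jv-40 (q = 0.207); the cluster is the binomial expansion (p + q)^2.
P(M) = 0.793^2 = 0.628849
P(M+2) = 2 × 0.793^1 × 0.207^1 = 0.328302
P(M+4) = 0.207^2 = 0.042849
The M peak is largest (0.628849); scaling to 100 gives 100.00 : 52.21 : 6.81.

100.00 : 52.21 : 6.81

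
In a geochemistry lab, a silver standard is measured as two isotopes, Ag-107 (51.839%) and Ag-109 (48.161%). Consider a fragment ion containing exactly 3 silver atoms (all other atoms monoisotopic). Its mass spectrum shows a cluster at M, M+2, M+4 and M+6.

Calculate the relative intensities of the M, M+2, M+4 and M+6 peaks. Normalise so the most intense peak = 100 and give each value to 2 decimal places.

35.88 : 100.00 : 92.90 : 28.77

Each Ag atom is independently Ag-107 (p = 0.51839) or Ag-109 (q = 0.48161); the cluster is the binomial expansion (p + q)^3.
P(M) = 0.51839^3 = 0.139306
P(M+2) = 3 × 0.51839^2 × 0.48161^1 = 0.388267
P(M+4) = 3 × 0.51839^1 × 0.48161^2 = 0.360719
P(M+6) = 0.48161^3 = 0.111709
The M+2 peak is largest (0.388267); scaling to 100 gives 35.88 : 100.00 : 92.90 : 28.77.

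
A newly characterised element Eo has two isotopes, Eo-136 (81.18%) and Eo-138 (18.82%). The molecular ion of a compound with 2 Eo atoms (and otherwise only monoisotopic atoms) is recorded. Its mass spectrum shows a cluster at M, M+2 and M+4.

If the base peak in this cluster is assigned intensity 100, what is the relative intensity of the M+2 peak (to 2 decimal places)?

Term probabilities: M 0.6590, M+2 0.3056, M+4 0.0354. Base peak = M.
P(M) = C(2,0) × 0.8118^2 × 0.1882^0 = 1 × 0.65901924 × 1.0000 = 0.659019 (base)
P(M+2) = C(2,1) × 0.8118^1 × 0.1882^1 = 2 × 0.8118 × 0.1882 = 0.305562
Relative intensity = 0.305562 / 0.659019 × 100 = 46.37

46.37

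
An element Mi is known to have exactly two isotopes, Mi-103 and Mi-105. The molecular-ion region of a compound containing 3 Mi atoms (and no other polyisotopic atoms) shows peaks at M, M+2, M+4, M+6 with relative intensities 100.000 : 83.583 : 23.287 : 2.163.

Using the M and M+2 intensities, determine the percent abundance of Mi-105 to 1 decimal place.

Let p = fractional abundance of Mi-103. I(M+2)/I(M) = [C(3,1)·p^2·(1−p)] / p^3 = 3·(1−p)/p = 83.583/100.000 = 0.8358
(1−p)/p = 0.8358/3 = 0.2786  ⇒  p = 1/(1 + 0.2786) = 0.7821
Mi-103: 78.2%, Mi-105: 21.8%.

21.8%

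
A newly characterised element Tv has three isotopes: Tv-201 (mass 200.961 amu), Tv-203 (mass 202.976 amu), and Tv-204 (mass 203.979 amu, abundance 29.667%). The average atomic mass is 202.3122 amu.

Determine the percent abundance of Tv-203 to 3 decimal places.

The remaining 70.333% is split between Tv-201 (fraction x) and Tv-203 (fraction 0.70333 − x).
Substituting: 200.961x + 202.976(0.70333 − x) = 141.79775007
(200.961 − 202.976)x = -0.96136001  ⇒  x = 0.47710, y = 0.22623
Tv-201: 47.710%, Tv-203: 22.623%.

22.623%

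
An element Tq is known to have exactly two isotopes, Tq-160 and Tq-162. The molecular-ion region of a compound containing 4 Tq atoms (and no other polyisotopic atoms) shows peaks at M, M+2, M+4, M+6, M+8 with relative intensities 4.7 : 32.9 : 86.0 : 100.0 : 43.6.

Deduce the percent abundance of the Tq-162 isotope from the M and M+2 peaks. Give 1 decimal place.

63.6%

Let p = fractional abundance of Tq-160. I(M+2)/I(M) = [C(4,1)·p^3·(1−p)] / p^4 = 4·(1−p)/p = 32.9/4.7 = 7.0000
(1−p)/p = 7.0000/4 = 1.7500  ⇒  p = 1/(1 + 1.7500) = 0.3636
Tq-160: 36.4%, Tq-162: 63.6%.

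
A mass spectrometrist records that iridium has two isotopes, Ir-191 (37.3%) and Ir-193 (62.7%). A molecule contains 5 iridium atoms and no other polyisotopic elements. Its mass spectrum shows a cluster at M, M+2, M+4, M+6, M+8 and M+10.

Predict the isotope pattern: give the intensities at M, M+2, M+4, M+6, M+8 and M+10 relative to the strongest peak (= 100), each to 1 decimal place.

Each Ir atom is independently Ir-191 (p = 0.373) or Ir-193 (q = 0.627); the cluster is the binomial expansion (p + q)^5.
P(M) = 0.373^5 = 0.007220
P(M+2) = 5 × 0.373^4 × 0.627^1 = 0.060684
P(M+4) = 10 × 0.373^3 × 0.627^2 = 0.204015
P(M+6) = 10 × 0.373^2 × 0.627^3 = 0.342942
P(M+8) = 5 × 0.373^1 × 0.627^4 = 0.288237
P(M+10) = 0.627^5 = 0.096903
The M+6 peak is largest (0.342942); scaling to 100 gives 2.1 : 17.7 : 59.5 : 100.0 : 84.0 : 28.3.

2.1 : 17.7 : 59.5 : 100.0 : 84.0 : 28.3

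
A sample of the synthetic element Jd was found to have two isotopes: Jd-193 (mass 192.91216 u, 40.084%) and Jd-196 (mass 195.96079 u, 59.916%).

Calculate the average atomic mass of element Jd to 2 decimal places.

Average mass = Σ (abundance × isotope mass) = 0.40084 × 192.91216 + 0.59916 × 195.96079
= 77.326910 + 117.411867 = 194.738777 u

194.74 u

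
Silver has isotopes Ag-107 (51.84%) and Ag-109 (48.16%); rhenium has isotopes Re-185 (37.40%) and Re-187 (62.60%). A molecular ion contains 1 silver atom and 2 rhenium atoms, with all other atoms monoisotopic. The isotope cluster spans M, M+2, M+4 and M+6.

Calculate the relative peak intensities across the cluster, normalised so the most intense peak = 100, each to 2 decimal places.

Silver pattern (n=1): 0.5184 : 0.4816
Rhenium pattern (n=2): 0.139876 : 0.468248 : 0.391876
Convolve the two distributions (both contribute in 2-u steps):
  M: 0.5184×0.139876 = 0.072512
  M+2: 0.5184×0.468248 + 0.4816×0.139876 = 0.310104
  M+4: 0.5184×0.391876 + 0.4816×0.468248 = 0.428657
  M+6: 0.4816×0.391876 = 0.188727
Scale to base peak (0.428657) = 100: 16.92 : 72.34 : 100.00 : 44.03

16.92 : 72.34 : 100.00 : 44.03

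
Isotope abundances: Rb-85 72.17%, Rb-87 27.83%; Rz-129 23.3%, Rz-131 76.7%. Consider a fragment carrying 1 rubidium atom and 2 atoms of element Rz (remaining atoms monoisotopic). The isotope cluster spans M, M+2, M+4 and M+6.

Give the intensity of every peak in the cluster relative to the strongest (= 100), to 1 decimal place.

7.5 : 52.1 : 100.0 : 31.2

Rubidium pattern (n=1): 0.7217 : 0.2783
Element Rz pattern (n=2): 0.054289 : 0.357422 : 0.588289
Convolve the two distributions (both contribute in 2-u steps):
  M: 0.7217×0.054289 = 0.039180
  M+2: 0.7217×0.357422 + 0.2783×0.054289 = 0.273060
  M+4: 0.7217×0.588289 + 0.2783×0.357422 = 0.524039
  M+6: 0.2783×0.588289 = 0.163721
Scale to base peak (0.524039) = 100: 7.5 : 52.1 : 100.0 : 31.2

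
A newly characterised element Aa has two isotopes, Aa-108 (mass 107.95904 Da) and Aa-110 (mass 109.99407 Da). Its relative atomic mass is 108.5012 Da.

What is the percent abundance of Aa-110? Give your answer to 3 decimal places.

Writing the weighted mean with unknown fraction x of Aa-108:
107.95904·x + 109.99407·(1 − x) = 108.5012
(107.95904 − 109.99407)·x = 108.5012 − 109.99407
x = -1.49287 / -2.03503 = 0.73359 → 73.359% Aa-108, 26.641% Aa-110.

26.641%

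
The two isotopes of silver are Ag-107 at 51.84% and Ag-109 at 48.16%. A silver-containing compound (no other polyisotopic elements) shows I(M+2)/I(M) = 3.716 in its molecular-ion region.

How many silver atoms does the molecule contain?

The M+2/M ratio from n Ag atoms is n · q/p = n · 0.4816/0.5184.
n = 3.716 × 0.5184/0.4816 = 4.00 ≈ 4

4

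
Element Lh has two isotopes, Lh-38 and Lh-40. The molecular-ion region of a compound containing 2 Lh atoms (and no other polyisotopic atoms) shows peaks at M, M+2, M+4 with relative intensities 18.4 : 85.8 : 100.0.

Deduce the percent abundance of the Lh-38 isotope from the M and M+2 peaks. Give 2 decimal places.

Let p = fractional abundance of Lh-38. I(M+2)/I(M) = [C(2,1)·p^1·(1−p)] / p^2 = 2·(1−p)/p = 85.8/18.4 = 4.6630
(1−p)/p = 4.6630/2 = 2.3315  ⇒  p = 1/(1 + 2.3315) = 0.3002
Lh-38: 30.02%, Lh-40: 69.98%.

30.02%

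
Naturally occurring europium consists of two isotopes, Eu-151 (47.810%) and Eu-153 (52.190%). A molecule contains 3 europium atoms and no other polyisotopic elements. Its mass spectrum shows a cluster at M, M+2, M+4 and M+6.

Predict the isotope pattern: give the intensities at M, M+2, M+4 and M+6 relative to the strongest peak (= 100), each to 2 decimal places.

27.97 : 91.61 : 100.00 : 36.39

The 3 Eu atoms are independent, so intensities follow the terms of (0.47810 + 0.52190)^3.
P(M) = 0.47810^3 = 0.109284
P(M+2) = 3 × 0.47810^2 × 0.52190^1 = 0.357887
P(M+4) = 3 × 0.47810^1 × 0.52190^2 = 0.390674
P(M+6) = 0.52190^3 = 0.142155
The M+4 peak is largest (0.390674); scaling to 100 gives 27.97 : 91.61 : 100.00 : 36.39.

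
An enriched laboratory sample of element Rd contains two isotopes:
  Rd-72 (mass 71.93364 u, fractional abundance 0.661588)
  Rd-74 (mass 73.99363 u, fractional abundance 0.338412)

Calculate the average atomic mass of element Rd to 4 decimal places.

Ar = Σ fᵢ·mᵢ = 0.661588 × 71.93364 + 0.338412 × 73.99363
= 47.590433 + 25.040332 = 72.630765 u

72.6308 u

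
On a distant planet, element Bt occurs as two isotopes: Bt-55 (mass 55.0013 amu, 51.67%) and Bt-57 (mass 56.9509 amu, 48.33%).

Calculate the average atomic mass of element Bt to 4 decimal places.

Ar = Σ fᵢ·mᵢ = 0.5167 × 55.0013 + 0.4833 × 56.9509
= 28.41917 + 27.52437 = 55.94354 amu

55.9435 amu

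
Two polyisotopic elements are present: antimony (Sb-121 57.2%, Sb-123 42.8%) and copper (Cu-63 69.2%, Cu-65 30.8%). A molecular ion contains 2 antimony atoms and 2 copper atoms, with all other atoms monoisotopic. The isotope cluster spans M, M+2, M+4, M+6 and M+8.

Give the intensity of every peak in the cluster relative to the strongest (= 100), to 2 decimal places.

Antimony pattern (n=2): 0.327184 : 0.489632 : 0.183184
Copper pattern (n=2): 0.478864 : 0.426272 : 0.094864
Convolve the two distributions (both contribute in 2-u steps):
  M: 0.327184×0.478864 = 0.156677
  M+2: 0.327184×0.426272 + 0.489632×0.478864 = 0.373937
  M+4: 0.327184×0.094864 + 0.489632×0.426272 + 0.183184×0.478864 = 0.327475
  M+6: 0.489632×0.094864 + 0.183184×0.426272 = 0.124535
  M+8: 0.183184×0.094864 = 0.017378
Scale to base peak (0.373937) = 100: 41.90 : 100.00 : 87.57 : 33.30 : 4.65

41.90 : 100.00 : 87.57 : 33.30 : 4.65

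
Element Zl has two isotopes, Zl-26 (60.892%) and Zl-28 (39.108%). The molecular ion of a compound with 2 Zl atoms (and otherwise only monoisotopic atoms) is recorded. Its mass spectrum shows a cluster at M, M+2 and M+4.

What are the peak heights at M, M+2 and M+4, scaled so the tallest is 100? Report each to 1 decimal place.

77.9 : 100.0 : 32.1

The 2 Zl atoms are independent, so intensities follow the terms of (0.60892 + 0.39108)^2.
P(M) = 0.60892^2 = 0.370784
P(M+2) = 2 × 0.60892^1 × 0.39108^1 = 0.476273
P(M+4) = 0.39108^2 = 0.152944
The M+2 peak is largest (0.476273); scaling to 100 gives 77.9 : 100.0 : 32.1.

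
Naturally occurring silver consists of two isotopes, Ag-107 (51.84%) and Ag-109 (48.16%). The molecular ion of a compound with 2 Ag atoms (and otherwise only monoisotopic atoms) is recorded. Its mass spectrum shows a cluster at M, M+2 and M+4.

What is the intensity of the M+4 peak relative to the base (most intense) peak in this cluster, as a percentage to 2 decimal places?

(0.5184 + 0.4816)^2 gives M 0.2687, M+2 0.4993, M+4 0.2319; the largest is M+2.
P(M+2) = C(2,1) × 0.5184^1 × 0.4816^1 = 2 × 0.5184 × 0.4816 = 0.499323 (base)
P(M+4) = C(2,2) × 0.5184^0 × 0.4816^2 = 1 × 1.0000 × 0.23193856 = 0.231939
Relative intensity = 0.231939 / 0.499323 × 100 = 46.45

46.45%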